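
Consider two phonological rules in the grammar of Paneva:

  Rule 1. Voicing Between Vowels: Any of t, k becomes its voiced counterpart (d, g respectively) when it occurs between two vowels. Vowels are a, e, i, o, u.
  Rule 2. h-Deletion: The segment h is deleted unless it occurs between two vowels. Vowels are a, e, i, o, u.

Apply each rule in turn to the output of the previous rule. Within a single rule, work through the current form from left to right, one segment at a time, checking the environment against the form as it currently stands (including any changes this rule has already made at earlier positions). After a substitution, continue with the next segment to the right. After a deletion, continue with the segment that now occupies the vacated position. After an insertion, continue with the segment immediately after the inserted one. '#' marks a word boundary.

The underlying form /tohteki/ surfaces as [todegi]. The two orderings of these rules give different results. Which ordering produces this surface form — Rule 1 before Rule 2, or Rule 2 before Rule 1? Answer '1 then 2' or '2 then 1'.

2 then 1

Order 1 then 2:
  1 Voicing Between Vowels: [tohteki] → [tohtegi]
  2 h-Deletion: [tohtegi] → [totegi]
  result: [totegi]
Order 2 then 1:
  2 h-Deletion: [tohteki] → [toteki]
  1 Voicing Between Vowels: [toteki] → [todegi]
  result: [todegi]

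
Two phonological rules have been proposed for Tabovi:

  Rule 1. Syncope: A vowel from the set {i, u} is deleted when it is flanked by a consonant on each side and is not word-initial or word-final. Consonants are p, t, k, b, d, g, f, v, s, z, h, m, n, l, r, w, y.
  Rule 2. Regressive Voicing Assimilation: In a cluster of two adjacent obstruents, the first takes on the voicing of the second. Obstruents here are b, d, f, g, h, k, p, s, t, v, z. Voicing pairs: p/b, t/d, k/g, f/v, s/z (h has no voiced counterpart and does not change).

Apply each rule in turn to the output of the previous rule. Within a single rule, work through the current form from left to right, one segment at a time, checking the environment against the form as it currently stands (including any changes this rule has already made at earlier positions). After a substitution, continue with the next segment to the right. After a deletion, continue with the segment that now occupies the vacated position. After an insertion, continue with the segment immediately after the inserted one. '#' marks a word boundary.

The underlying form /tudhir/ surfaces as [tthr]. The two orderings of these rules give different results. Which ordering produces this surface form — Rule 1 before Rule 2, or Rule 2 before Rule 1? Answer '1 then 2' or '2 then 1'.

Order 1 then 2:
  1 Syncope: [tudhir] → [tdhr]
  2 Regressive Voicing Assimilation: [tdhr] → [dthr]
  result: [dthr]
Order 2 then 1:
  2 Regressive Voicing Assimilation: [tudhir] → [tuthir]
  1 Syncope: [tuthir] → [tthr]
  result: [tthr]

2 then 1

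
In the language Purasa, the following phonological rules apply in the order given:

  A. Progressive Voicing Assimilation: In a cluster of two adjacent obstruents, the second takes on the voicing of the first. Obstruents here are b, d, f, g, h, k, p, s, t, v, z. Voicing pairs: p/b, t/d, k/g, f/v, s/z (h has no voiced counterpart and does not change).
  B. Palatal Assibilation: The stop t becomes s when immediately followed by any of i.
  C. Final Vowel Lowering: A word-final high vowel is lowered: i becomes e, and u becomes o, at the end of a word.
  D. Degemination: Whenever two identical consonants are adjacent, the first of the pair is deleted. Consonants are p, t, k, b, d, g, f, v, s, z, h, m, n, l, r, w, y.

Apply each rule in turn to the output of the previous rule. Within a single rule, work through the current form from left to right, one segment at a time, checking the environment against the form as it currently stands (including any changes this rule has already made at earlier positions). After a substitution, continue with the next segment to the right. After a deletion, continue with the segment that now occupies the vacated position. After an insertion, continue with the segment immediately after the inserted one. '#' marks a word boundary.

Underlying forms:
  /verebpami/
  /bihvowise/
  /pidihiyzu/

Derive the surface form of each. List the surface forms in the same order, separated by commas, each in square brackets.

/verebpami/:
  A Progressive Voicing Assimilation: [verebpami] → [verebbami]
  B Palatal Assibilation: no change — [verebbami]
  C Final Vowel Lowering: [verebbami] → [verebbame]
  D Degemination: [verebbame] → [verebame]
/bihvowise/:
  A Progressive Voicing Assimilation: [bihvowise] → [bihfowise]
  B Palatal Assibilation: no change — [bihfowise]
  C Final Vowel Lowering: no change — [bihfowise]
  D Degemination: no change — [bihfowise]
/pidihiyzu/:
  A Progressive Voicing Assimilation: no change — [pidihiyzu]
  B Palatal Assibilation: no change — [pidihiyzu]
  C Final Vowel Lowering: [pidihiyzu] → [pidihiyzo]
  D Degemination: no change — [pidihiyzo]

[verebame], [bihfowise], [pidihiyzo]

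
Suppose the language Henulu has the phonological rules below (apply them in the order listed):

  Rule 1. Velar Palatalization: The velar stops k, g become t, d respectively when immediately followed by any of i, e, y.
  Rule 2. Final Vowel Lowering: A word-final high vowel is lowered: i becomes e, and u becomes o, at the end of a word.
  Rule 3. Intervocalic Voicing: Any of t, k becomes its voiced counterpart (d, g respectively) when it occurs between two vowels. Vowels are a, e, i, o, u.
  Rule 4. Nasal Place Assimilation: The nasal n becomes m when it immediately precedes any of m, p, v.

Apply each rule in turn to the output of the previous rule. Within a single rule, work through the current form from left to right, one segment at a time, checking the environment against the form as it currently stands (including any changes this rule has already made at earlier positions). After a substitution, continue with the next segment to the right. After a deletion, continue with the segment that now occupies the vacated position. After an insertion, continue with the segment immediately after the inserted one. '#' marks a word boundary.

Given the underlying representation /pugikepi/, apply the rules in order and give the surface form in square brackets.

Rule 1 Velar Palatalization: [pugikepi] → [puditepi]
Rule 2 Final Vowel Lowering: [puditepi] → [puditepe]
Rule 3 Intervocalic Voicing: [puditepe] → [pudidepe]
Rule 4 Nasal Place Assimilation: no change — [pudidepe]

[pudidepe]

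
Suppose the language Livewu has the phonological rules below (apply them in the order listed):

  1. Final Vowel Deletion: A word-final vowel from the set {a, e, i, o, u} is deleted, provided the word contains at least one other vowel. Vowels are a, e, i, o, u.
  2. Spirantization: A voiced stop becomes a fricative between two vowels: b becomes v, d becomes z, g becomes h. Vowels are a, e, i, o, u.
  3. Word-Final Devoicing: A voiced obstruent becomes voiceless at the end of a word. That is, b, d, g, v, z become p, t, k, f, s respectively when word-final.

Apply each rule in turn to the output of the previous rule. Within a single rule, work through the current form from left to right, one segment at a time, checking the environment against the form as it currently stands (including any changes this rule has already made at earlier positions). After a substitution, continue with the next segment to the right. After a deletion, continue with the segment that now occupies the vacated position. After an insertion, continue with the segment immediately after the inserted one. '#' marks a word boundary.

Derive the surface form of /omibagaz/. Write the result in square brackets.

1 Final Vowel Deletion: no change — [omibagaz]
2 Spirantization: [omibagaz] → [omivahaz]
3 Word-Final Devoicing: [omivahaz] → [omivahas]

[omivahas]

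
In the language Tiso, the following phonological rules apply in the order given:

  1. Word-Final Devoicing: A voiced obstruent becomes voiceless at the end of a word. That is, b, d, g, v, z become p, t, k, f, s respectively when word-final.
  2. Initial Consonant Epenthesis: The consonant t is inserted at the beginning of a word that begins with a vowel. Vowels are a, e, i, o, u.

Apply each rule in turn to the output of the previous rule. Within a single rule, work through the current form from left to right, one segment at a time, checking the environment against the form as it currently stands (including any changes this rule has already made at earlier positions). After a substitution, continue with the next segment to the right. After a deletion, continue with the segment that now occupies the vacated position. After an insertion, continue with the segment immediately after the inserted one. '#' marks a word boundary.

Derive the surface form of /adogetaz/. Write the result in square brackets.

1 Word-Final Devoicing: [adogetaz] → [adogetas]
2 Initial Consonant Epenthesis: [adogetas] → [tadogetas]

[tadogetas]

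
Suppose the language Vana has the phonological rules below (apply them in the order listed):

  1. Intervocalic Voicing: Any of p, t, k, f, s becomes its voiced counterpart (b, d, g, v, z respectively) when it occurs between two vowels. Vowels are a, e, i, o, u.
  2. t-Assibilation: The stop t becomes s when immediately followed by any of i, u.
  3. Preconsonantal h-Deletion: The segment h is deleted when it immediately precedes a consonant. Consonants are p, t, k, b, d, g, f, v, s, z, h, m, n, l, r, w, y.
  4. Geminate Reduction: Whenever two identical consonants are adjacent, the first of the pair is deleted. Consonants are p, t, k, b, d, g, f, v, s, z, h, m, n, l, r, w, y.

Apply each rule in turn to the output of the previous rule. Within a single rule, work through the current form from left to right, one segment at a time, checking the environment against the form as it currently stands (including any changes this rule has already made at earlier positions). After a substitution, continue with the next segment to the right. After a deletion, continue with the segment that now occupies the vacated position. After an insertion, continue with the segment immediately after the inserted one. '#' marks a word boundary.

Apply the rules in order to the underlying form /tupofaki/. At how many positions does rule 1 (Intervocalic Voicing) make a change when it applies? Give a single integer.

1 Intervocalic Voicing: [tupofaki] → [tubovagi]
2 t-Assibilation: [tubovagi] → [subovagi]
3 Preconsonantal h-Deletion: no change — [subovagi]
4 Geminate Reduction: no change — [subovagi]
Rule 1 changed 3 position(s).

3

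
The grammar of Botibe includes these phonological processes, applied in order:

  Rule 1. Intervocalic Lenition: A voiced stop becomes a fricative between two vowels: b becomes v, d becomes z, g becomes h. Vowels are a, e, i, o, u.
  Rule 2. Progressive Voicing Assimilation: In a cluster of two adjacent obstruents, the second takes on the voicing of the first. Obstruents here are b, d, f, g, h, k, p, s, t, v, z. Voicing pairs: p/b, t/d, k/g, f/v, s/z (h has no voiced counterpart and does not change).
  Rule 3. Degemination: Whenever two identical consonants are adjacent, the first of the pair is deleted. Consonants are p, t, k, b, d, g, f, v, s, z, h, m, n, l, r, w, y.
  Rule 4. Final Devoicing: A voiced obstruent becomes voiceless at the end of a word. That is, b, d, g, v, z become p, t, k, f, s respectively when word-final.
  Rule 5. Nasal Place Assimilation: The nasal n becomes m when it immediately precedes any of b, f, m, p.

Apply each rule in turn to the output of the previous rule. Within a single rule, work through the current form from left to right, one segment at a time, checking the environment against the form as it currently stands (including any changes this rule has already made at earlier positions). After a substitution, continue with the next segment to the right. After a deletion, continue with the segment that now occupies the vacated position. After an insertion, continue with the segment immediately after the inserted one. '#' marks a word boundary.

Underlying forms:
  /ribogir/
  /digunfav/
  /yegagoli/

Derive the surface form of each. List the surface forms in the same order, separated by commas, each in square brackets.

/ribogir/:
  Rule 1 Intervocalic Lenition: [ribogir] → [rivohir]
  Rule 2 Progressive Voicing Assimilation: no change — [rivohir]
  Rule 3 Degemination: no change — [rivohir]
  Rule 4 Final Devoicing: no change — [rivohir]
  Rule 5 Nasal Place Assimilation: no change — [rivohir]
/digunfav/:
  Rule 1 Intervocalic Lenition: [digunfav] → [dihunfav]
  Rule 2 Progressive Voicing Assimilation: no change — [dihunfav]
  Rule 3 Degemination: no change — [dihunfav]
  Rule 4 Final Devoicing: [dihunfav] → [dihunfaf]
  Rule 5 Nasal Place Assimilation: [dihunfaf] → [dihumfaf]
/yegagoli/:
  Rule 1 Intervocalic Lenition: [yegagoli] → [yehaholi]
  Rule 2 Progressive Voicing Assimilation: no change — [yehaholi]
  Rule 3 Degemination: no change — [yehaholi]
  Rule 4 Final Devoicing: no change — [yehaholi]
  Rule 5 Nasal Place Assimilation: no change — [yehaholi]

[rivohir], [dihumfaf], [yehaholi]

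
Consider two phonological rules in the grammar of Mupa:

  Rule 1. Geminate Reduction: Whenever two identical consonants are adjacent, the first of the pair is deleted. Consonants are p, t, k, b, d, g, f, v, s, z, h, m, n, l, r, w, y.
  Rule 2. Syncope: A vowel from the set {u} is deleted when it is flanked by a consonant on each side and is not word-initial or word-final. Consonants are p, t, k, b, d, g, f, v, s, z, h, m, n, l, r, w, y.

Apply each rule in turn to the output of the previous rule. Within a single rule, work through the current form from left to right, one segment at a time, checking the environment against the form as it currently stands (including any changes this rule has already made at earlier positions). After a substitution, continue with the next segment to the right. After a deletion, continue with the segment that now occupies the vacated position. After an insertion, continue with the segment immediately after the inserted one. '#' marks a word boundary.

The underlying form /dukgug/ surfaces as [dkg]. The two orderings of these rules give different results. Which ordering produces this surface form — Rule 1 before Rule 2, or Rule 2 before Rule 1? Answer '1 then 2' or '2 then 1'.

2 then 1

Order 1 then 2:
  1 Geminate Reduction: no change — [dukgug]
  2 Syncope: [dukgug] → [dkgg]
  result: [dkgg]
Order 2 then 1:
  2 Syncope: [dukgug] → [dkgg]
  1 Geminate Reduction: [dkgg] → [dkg]
  result: [dkg]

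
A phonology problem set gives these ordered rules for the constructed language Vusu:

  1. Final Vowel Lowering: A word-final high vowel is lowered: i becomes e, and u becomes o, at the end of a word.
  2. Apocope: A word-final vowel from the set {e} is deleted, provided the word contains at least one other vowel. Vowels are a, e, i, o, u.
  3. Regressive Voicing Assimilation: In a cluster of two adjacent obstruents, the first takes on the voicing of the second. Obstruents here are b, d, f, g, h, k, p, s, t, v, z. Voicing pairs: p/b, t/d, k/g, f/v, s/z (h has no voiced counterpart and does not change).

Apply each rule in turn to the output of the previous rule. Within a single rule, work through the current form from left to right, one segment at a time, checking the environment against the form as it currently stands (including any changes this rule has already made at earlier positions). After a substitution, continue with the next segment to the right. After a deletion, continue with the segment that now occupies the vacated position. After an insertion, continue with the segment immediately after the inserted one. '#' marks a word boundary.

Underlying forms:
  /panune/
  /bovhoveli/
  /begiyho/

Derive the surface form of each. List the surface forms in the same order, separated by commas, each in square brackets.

[panun], [bofhovel], [begiyho]

/panune/:
  1 Final Vowel Lowering: no change — [panune]
  2 Apocope: [panune] → [panun]
  3 Regressive Voicing Assimilation: no change — [panun]
/bovhoveli/:
  1 Final Vowel Lowering: [bovhoveli] → [bovhovele]
  2 Apocope: [bovhovele] → [bovhovel]
  3 Regressive Voicing Assimilation: [bovhovel] → [bofhovel]
/begiyho/:
  1 Final Vowel Lowering: no change — [begiyho]
  2 Apocope: no change — [begiyho]
  3 Regressive Voicing Assimilation: no change — [begiyho]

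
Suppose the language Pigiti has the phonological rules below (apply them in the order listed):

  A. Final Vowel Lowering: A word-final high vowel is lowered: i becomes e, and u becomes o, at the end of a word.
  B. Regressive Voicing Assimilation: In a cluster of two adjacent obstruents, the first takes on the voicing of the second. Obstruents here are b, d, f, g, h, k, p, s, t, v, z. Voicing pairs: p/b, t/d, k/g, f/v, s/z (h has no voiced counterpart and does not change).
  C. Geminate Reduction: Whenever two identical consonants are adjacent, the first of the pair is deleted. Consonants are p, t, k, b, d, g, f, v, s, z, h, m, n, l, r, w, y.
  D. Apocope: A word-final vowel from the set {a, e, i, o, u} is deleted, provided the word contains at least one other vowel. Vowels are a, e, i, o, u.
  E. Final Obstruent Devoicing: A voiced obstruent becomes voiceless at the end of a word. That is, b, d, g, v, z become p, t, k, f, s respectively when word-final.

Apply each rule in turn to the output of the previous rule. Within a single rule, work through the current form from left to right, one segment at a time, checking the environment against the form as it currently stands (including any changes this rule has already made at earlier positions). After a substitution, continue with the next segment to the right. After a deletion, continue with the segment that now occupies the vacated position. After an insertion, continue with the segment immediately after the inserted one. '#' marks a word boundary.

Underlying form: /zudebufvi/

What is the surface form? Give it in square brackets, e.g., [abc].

A Final Vowel Lowering: [zudebufvi] → [zudebufve]
B Regressive Voicing Assimilation: [zudebufve] → [zudebuvve]
C Geminate Reduction: [zudebuvve] → [zudebuve]
D Apocope: [zudebuve] → [zudebuv]
E Final Obstruent Devoicing: [zudebuv] → [zudebuf]

[zudebuf]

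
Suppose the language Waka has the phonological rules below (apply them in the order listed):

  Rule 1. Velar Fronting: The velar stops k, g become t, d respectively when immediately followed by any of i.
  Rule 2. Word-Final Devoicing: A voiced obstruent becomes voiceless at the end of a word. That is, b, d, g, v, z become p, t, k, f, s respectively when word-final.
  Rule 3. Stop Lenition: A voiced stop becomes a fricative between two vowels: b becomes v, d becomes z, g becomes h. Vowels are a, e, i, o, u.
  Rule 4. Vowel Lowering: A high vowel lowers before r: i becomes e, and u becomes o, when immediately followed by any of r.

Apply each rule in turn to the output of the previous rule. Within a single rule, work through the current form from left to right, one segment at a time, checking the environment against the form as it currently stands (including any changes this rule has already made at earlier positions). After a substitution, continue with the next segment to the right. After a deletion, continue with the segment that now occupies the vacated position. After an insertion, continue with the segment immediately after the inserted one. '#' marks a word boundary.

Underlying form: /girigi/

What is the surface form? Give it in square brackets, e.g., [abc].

[derizi]

Rule 1 Velar Fronting: [girigi] → [diridi]
Rule 2 Word-Final Devoicing: no change — [diridi]
Rule 3 Stop Lenition: [diridi] → [dirizi]
Rule 4 Vowel Lowering: [dirizi] → [derizi]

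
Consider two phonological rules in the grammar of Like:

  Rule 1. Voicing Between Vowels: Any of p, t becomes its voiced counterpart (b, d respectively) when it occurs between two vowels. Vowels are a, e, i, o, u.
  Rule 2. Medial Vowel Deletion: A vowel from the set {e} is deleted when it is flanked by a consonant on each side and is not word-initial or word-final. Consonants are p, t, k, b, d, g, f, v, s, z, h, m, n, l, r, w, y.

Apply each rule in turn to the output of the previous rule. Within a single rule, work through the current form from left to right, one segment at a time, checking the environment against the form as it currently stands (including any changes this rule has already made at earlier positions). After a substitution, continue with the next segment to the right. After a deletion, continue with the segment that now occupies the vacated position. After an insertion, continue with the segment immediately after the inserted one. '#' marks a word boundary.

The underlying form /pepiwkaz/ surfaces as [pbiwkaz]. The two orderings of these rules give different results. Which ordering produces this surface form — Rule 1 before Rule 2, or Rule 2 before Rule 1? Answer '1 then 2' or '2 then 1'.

Order 1 then 2:
  1 Voicing Between Vowels: [pepiwkaz] → [pebiwkaz]
  2 Medial Vowel Deletion: [pebiwkaz] → [pbiwkaz]
  result: [pbiwkaz]
Order 2 then 1:
  2 Medial Vowel Deletion: [pepiwkaz] → [ppiwkaz]
  1 Voicing Between Vowels: no change — [ppiwkaz]
  result: [ppiwkaz]

1 then 2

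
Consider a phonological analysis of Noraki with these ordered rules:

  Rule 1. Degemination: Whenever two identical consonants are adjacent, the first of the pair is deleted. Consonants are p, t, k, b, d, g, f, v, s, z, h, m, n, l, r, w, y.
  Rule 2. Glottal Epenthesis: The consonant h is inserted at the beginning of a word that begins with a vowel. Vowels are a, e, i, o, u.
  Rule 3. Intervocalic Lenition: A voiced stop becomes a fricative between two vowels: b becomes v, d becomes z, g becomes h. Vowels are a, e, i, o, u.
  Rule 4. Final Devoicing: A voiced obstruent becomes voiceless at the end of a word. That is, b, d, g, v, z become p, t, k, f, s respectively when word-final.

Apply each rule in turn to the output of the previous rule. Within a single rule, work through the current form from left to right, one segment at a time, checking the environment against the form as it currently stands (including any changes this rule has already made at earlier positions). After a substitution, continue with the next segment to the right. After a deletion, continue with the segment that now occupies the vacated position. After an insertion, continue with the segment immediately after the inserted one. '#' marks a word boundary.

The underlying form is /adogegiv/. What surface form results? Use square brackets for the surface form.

[hazohehif]

Rule 1 Degemination: no change — [adogegiv]
Rule 2 Glottal Epenthesis: [adogegiv] → [hadogegiv]
Rule 3 Intervocalic Lenition: [hadogegiv] → [hazohehiv]
Rule 4 Final Devoicing: [hazohehiv] → [hazohehif]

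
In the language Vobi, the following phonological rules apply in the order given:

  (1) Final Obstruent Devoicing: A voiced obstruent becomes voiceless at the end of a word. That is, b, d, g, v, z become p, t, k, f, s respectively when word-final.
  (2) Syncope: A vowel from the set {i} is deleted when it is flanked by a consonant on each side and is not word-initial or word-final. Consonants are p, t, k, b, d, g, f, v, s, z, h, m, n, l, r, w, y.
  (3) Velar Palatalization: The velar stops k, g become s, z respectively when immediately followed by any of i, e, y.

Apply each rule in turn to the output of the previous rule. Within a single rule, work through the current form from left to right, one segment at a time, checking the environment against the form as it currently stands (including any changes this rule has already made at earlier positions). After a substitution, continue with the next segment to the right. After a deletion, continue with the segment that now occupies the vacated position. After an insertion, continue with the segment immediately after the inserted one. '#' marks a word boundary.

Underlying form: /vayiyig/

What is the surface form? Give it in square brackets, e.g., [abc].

[vayyk]

(1) Final Obstruent Devoicing: [vayiyig] → [vayiyik]
(2) Syncope: [vayiyik] → [vayyk]
(3) Velar Palatalization: no change — [vayyk]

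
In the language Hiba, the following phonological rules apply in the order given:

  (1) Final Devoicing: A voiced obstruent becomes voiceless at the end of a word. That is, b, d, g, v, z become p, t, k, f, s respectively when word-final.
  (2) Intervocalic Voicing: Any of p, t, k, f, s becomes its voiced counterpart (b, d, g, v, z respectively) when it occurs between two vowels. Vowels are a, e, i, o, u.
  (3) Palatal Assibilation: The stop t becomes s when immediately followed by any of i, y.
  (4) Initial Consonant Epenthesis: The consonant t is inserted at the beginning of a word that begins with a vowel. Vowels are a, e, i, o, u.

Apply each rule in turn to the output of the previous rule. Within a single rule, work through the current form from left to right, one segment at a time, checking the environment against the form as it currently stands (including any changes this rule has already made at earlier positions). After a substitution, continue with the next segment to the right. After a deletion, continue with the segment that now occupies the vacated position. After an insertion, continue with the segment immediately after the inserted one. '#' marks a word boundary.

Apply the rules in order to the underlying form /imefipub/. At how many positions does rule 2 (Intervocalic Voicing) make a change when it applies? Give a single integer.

2

(1) Final Devoicing: [imefipub] → [imefipup]
(2) Intervocalic Voicing: [imefipup] → [imevibup]
(3) Palatal Assibilation: no change — [imevibup]
(4) Initial Consonant Epenthesis: [imevibup] → [timevibup]
Rule 2 changed 2 position(s).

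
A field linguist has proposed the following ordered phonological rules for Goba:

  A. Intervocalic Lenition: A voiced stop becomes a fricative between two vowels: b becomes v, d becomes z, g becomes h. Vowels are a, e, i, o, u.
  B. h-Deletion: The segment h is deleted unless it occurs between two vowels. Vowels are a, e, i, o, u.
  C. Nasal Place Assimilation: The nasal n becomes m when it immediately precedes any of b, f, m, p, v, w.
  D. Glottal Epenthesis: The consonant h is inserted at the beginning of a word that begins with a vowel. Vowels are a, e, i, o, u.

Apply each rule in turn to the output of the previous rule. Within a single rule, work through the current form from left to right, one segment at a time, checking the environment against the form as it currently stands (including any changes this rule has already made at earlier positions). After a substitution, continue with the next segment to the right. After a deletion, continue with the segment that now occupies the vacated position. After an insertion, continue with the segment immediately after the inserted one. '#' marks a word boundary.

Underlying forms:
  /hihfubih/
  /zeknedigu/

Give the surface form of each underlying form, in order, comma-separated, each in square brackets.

[hifuvi], [zeknezihu]

/hihfubih/:
  A Intervocalic Lenition: [hihfubih] → [hihfuvih]
  B h-Deletion: [hihfuvih] → [ifuvi]
  C Nasal Place Assimilation: no change — [ifuvi]
  D Glottal Epenthesis: [ifuvi] → [hifuvi]
/zeknedigu/:
  A Intervocalic Lenition: [zeknedigu] → [zeknezihu]
  B h-Deletion: no change — [zeknezihu]
  C Nasal Place Assimilation: no change — [zeknezihu]
  D Glottal Epenthesis: no change — [zeknezihu]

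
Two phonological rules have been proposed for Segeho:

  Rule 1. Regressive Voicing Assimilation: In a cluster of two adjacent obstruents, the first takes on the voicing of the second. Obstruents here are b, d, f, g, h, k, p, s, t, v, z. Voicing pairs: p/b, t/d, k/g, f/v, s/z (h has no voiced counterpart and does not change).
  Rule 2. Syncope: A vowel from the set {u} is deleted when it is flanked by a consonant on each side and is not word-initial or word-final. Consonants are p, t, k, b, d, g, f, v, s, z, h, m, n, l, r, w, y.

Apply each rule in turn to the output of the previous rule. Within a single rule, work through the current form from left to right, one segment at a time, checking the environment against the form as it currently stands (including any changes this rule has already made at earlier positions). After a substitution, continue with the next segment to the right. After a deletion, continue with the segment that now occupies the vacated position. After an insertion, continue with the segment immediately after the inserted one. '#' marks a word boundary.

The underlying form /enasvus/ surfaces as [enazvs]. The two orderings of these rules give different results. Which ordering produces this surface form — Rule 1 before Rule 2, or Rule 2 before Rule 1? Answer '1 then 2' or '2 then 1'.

1 then 2

Order 1 then 2:
  1 Regressive Voicing Assimilation: [enasvus] → [enazvus]
  2 Syncope: [enazvus] → [enazvs]
  result: [enazvs]
Order 2 then 1:
  2 Syncope: [enasvus] → [enasvs]
  1 Regressive Voicing Assimilation: [enasvs] → [enazfs]
  result: [enazfs]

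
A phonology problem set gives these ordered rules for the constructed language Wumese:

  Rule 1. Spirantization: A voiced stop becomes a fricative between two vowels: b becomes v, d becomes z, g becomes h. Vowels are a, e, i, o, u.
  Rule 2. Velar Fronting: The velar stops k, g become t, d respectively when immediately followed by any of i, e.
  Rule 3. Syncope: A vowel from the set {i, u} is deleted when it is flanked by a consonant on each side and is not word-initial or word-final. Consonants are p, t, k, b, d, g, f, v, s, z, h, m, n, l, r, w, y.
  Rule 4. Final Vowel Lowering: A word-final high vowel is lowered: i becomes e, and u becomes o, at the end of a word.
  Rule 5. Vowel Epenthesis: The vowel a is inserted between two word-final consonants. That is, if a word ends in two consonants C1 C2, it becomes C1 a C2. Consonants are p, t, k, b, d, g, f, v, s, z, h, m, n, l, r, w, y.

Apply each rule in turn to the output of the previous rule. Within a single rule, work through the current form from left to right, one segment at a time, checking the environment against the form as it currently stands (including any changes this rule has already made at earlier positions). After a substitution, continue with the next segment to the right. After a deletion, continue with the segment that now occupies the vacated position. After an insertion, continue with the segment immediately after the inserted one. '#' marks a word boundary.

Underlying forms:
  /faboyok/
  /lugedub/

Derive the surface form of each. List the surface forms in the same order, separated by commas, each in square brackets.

/faboyok/:
  Rule 1 Spirantization: [faboyok] → [favoyok]
  Rule 2 Velar Fronting: no change — [favoyok]
  Rule 3 Syncope: no change — [favoyok]
  Rule 4 Final Vowel Lowering: no change — [favoyok]
  Rule 5 Vowel Epenthesis: no change — [favoyok]
/lugedub/:
  Rule 1 Spirantization: [lugedub] → [luhezub]
  Rule 2 Velar Fronting: no change — [luhezub]
  Rule 3 Syncope: [luhezub] → [lhezb]
  Rule 4 Final Vowel Lowering: no change — [lhezb]
  Rule 5 Vowel Epenthesis: [lhezb] → [lhezab]

[favoyok], [lhezab]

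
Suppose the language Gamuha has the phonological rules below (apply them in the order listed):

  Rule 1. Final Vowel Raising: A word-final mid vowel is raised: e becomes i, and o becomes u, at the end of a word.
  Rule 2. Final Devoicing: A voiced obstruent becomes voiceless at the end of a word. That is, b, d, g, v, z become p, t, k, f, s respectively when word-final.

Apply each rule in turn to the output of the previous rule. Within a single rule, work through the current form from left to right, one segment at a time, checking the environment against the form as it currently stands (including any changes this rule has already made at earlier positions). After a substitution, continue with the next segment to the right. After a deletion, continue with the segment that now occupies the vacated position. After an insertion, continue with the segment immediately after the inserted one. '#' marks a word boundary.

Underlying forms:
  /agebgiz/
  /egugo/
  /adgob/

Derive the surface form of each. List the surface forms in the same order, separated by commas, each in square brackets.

[agebgis], [egugu], [adgop]

/agebgiz/:
  Rule 1 Final Vowel Raising: no change — [agebgiz]
  Rule 2 Final Devoicing: [agebgiz] → [agebgis]
/egugo/:
  Rule 1 Final Vowel Raising: [egugo] → [egugu]
  Rule 2 Final Devoicing: no change — [egugu]
/adgob/:
  Rule 1 Final Vowel Raising: no change — [adgob]
  Rule 2 Final Devoicing: [adgob] → [adgop]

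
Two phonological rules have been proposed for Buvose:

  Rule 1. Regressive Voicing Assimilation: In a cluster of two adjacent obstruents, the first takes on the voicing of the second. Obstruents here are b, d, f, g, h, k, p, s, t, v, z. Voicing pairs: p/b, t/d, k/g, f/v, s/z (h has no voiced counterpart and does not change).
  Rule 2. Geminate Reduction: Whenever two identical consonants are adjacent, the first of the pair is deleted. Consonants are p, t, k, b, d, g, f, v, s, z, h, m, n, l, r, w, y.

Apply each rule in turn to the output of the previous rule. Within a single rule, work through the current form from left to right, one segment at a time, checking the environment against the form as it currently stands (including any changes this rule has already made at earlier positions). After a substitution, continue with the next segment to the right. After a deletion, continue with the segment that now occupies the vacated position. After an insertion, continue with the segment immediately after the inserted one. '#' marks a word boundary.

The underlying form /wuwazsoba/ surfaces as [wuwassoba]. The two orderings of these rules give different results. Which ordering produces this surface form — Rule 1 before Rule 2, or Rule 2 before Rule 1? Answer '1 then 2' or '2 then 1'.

2 then 1

Order 1 then 2:
  1 Regressive Voicing Assimilation: [wuwazsoba] → [wuwassoba]
  2 Geminate Reduction: [wuwassoba] → [wuwasoba]
  result: [wuwasoba]
Order 2 then 1:
  2 Geminate Reduction: no change — [wuwazsoba]
  1 Regressive Voicing Assimilation: [wuwazsoba] → [wuwassoba]
  result: [wuwassoba]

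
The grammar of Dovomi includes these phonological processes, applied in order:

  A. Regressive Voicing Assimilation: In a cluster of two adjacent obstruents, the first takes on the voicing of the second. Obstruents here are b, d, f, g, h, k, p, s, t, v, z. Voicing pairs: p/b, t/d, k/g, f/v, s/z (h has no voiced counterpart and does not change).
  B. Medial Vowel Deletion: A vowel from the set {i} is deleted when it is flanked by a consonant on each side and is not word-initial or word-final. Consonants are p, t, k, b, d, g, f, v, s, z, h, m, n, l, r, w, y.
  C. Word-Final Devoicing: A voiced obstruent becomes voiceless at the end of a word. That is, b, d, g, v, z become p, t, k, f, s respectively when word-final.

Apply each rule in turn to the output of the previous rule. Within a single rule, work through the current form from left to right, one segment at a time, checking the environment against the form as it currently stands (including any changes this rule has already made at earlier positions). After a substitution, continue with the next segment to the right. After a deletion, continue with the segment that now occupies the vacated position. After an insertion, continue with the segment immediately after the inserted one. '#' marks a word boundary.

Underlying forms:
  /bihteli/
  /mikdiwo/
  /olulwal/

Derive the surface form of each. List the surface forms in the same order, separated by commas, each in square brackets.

/bihteli/:
  A Regressive Voicing Assimilation: no change — [bihteli]
  B Medial Vowel Deletion: [bihteli] → [bhteli]
  C Word-Final Devoicing: no change — [bhteli]
/mikdiwo/:
  A Regressive Voicing Assimilation: [mikdiwo] → [migdiwo]
  B Medial Vowel Deletion: [migdiwo] → [mgdwo]
  C Word-Final Devoicing: no change — [mgdwo]
/olulwal/:
  A Regressive Voicing Assimilation: no change — [olulwal]
  B Medial Vowel Deletion: no change — [olulwal]
  C Word-Final Devoicing: no change — [olulwal]

[bhteli], [mgdwo], [olulwal]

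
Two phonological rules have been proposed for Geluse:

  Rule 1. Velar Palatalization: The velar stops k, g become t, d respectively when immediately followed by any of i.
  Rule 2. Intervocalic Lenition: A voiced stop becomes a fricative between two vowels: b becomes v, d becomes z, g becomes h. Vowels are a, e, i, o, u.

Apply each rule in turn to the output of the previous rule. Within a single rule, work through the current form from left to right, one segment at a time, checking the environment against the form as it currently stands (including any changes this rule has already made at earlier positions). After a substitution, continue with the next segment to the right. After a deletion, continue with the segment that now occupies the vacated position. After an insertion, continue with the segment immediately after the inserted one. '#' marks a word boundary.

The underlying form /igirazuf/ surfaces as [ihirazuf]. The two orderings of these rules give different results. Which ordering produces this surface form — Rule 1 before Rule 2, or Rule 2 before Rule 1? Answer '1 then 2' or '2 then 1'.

2 then 1

Order 1 then 2:
  1 Velar Palatalization: [igirazuf] → [idirazuf]
  2 Intervocalic Lenition: [idirazuf] → [izirazuf]
  result: [izirazuf]
Order 2 then 1:
  2 Intervocalic Lenition: [igirazuf] → [ihirazuf]
  1 Velar Palatalization: no change — [ihirazuf]
  result: [ihirazuf]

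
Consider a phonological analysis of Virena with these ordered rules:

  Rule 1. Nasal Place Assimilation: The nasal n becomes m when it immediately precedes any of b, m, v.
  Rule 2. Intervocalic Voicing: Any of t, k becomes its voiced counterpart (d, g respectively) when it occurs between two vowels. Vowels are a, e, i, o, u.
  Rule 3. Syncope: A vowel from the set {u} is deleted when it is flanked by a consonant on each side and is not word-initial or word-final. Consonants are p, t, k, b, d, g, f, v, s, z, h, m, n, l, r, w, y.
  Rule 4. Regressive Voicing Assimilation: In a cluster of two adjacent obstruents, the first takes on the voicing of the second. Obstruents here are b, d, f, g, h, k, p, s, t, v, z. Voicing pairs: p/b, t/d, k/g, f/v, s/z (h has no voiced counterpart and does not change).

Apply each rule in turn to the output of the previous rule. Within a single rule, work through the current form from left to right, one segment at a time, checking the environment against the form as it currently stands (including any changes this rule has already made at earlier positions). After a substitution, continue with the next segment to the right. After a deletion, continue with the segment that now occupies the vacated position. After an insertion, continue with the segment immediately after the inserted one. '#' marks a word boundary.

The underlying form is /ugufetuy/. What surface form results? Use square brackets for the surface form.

Rule 1 Nasal Place Assimilation: no change — [ugufetuy]
Rule 2 Intervocalic Voicing: [ugufetuy] → [ugufeduy]
Rule 3 Syncope: [ugufeduy] → [ugfedy]
Rule 4 Regressive Voicing Assimilation: [ugfedy] → [ukfedy]

[ukfedy]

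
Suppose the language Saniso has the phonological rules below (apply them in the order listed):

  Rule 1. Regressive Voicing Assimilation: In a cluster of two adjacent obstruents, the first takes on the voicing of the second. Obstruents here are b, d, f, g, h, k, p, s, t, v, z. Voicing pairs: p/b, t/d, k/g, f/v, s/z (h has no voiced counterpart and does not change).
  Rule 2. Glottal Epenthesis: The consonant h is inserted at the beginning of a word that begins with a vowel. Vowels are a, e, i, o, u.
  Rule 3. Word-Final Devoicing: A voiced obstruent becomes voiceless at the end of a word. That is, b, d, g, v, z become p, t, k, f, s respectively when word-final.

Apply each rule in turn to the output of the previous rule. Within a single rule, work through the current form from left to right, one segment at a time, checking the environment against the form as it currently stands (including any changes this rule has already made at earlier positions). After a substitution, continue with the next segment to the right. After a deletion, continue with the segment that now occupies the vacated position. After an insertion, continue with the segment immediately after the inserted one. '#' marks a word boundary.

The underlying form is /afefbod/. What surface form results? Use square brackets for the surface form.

[hafevbot]

Rule 1 Regressive Voicing Assimilation: [afefbod] → [afevbod]
Rule 2 Glottal Epenthesis: [afevbod] → [hafevbod]
Rule 3 Word-Final Devoicing: [hafevbod] → [hafevbot]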